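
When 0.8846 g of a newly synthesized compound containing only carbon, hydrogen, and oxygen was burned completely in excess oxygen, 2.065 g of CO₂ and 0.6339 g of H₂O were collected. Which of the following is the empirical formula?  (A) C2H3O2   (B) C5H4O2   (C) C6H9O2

mol C = 2.065 g CO₂ ÷ 44.009 g/mol = 0.046922 mol
mol H = 2 × 0.6339 g H₂O ÷ 18.015 g/mol = 0.070375 mol
mass O = 0.8846 − (0.56358 + 0.070938) = 0.25008 g → mol O = 0.25008 ÷ 15.999 = 0.015631 mol
Divide by the smallest (0.015631 mol): C 3.002, H 4.502, O 1.000
Multiplying each by 2 gives whole numbers: C 6.00, H 9.00, O 2.00

(C) C6H9O2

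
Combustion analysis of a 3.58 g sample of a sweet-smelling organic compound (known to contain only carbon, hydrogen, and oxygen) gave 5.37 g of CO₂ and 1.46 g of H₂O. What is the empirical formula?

mol C = 5.37 g CO₂ ÷ 44.009 g/mol = 0.1220 mol
mol H = 2 × 1.46 g H₂O ÷ 18.015 g/mol = 0.1621 mol
mass O = 3.58 − (1.466 + 0.1634) = 1.951 g → mol O = 1.951 ÷ 15.999 = 0.1219 mol
Divide by the smallest (0.1219 mol): C 1.001, H 1.329, O 1.000
Multiplying each by 3 gives whole numbers: C 3.00, H 3.99, O 3.00

C3H4O3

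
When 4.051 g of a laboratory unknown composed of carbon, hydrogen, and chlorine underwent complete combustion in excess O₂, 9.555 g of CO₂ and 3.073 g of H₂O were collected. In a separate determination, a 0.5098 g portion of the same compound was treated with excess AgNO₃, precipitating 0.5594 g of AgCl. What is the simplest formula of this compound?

mol C = 9.555 g CO₂ ÷ 44.009 g/mol = 0.21711 mol
mol H = 2 × 3.073 g H₂O ÷ 18.015 g/mol = 0.34116 mol
From the AgCl data: mol Cl per gram of compound = (0.5594 ÷ 143.318) ÷ 0.5098 = 0.0076564 mol/g, so in the 4.051 g combustion sample mol Cl = 0.031016 mol
Divide by the smallest (0.031016 mol): C 7.000, H 11.000, Cl 1.000

C7H11Cl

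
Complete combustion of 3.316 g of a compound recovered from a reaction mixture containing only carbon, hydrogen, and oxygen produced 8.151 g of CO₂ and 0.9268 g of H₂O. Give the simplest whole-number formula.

C9H5O3

mol C = 8.151 g CO₂ ÷ 44.009 g/mol = 0.18521 mol
mol H = 2 × 0.9268 g H₂O ÷ 18.015 g/mol = 0.10289 mol
mass O = 3.316 − (2.2246 + 0.10372) = 0.98770 g → mol O = 0.98770 ÷ 15.999 = 0.061735 mol
Divide by the smallest (0.061735 mol): C 3.000, H 1.667, O 1.000
Multiplying each by 3 gives whole numbers: C 9.00, H 5.00, O 3.00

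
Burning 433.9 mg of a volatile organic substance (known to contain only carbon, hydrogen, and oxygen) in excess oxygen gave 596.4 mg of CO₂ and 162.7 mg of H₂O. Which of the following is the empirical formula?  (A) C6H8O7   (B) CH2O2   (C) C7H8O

mol C = 0.5964 g CO₂ ÷ 44.009 g/mol = 0.013552 mol
mol H = 2 × 0.1627 g H₂O ÷ 18.015 g/mol = 0.018063 mol
mass O = 0.4339 − (0.16277 + 0.018207) = 0.25292 g → mol O = 0.25292 ÷ 15.999 = 0.015809 mol
Divide by the smallest (0.013552 mol): C 1.000, H 1.333, O 1.167
Multiplying each by 6 gives whole numbers: C 6.00, H 8.00, O 7.00

(A) C6H8O7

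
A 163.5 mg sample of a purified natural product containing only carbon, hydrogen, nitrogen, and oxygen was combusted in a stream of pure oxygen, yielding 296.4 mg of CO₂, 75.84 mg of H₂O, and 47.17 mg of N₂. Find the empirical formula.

mol C = 0.2964 g CO₂ ÷ 44.009 g/mol = 0.0067350 mol
mol H = 2 × 0.07584 g H₂O ÷ 18.015 g/mol = 0.0084197 mol
mol N = 2 × 0.04717 g N₂ ÷ 28.014 g/mol = 0.0033676 mol
mass O = 0.1635 − (0.080894 + 0.0084870 + 0.047170) = 0.026949 g → mol O = 0.026949 ÷ 15.999 = 0.0016844 mol
Divide by the smallest (0.0016844 mol): C 3.998, H 4.999, N 1.999, O 1.000

C4H5N2O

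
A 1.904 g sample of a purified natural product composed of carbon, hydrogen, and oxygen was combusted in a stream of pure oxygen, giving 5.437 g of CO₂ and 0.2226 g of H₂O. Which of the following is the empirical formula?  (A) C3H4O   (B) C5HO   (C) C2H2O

(B) C5HO

mol C = 5.437 g CO₂ ÷ 44.009 g/mol = 0.12354 mol
mol H = 2 × 0.2226 g H₂O ÷ 18.015 g/mol = 0.024713 mol
mass O = 1.904 − (1.4839 + 0.024910) = 0.39522 g → mol O = 0.39522 ÷ 15.999 = 0.024703 mol
Divide by the smallest (0.024703 mol): C 5.001, H 1.000, O 1.000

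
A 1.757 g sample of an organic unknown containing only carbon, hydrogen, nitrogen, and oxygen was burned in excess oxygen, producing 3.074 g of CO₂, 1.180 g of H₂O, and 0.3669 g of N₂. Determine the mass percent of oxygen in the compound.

mol C = 3.074 g CO₂ ÷ 44.009 g/mol = 0.069849 mol
mol H = 2 × 1.180 g H₂O ÷ 18.015 g/mol = 0.13100 mol
mol N = 2 × 0.3669 g N₂ ÷ 28.014 g/mol = 0.026194 mol
mass O = 1.757 − (0.83896 + 0.13205 + 0.36690) = 0.41909 g → mol O = 0.41909 ÷ 15.999 = 0.026195 mol
mass % O = 0.41909 g ÷ 1.757 g × 100%

23.85%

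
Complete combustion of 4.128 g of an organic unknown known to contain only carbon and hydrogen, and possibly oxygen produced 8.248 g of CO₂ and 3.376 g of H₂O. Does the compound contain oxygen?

mol C = 8.248 g CO₂ ÷ 44.009 g/mol = 0.18742 mol
mol H = 2 × 3.376 g H₂O ÷ 18.015 g/mol = 0.37480 mol
C and H account for only 2.6289 g of the 4.128 g sample; the remaining 1.4991 g must be oxygen.

yes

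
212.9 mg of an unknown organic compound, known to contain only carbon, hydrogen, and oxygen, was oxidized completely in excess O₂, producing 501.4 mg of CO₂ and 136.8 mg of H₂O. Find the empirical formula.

mol C = 0.5014 g CO₂ ÷ 44.009 g/mol = 0.011393 mol
mol H = 2 × 0.1368 g H₂O ÷ 18.015 g/mol = 0.015187 mol
mass O = 0.2129 − (0.13684 + 0.015309) = 0.060748 g → mol O = 0.060748 ÷ 15.999 = 0.0037970 mol
Divide by the smallest (0.0037970 mol): C 3.001, H 4.000, O 1.000

C3H4O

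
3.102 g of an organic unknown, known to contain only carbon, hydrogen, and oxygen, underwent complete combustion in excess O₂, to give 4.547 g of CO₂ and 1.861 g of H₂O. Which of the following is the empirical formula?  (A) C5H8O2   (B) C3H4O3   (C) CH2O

(C) CH2O

mol C = 4.547 g CO₂ ÷ 44.009 g/mol = 0.10332 mol
mol H = 2 × 1.861 g H₂O ÷ 18.015 g/mol = 0.20661 mol
mass O = 3.102 − (1.2410 + 0.20826) = 1.6528 g → mol O = 1.6528 ÷ 15.999 = 0.10330 mol
Divide by the smallest (0.10330 mol): C 1.000, H 2.000, O 1.000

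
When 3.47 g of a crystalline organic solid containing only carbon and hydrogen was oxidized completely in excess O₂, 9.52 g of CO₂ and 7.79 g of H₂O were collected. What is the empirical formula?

CH4

mol C = 9.52 g CO₂ ÷ 44.009 g/mol = 0.2163 mol
mol H = 2 × 7.79 g H₂O ÷ 18.015 g/mol = 0.8648 mol
Divide by the smallest (0.2163 mol): C 1.000, H 3.998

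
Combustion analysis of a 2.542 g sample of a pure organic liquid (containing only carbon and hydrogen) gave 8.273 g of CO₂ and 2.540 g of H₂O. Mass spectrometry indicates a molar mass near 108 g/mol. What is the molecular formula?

mol C = 8.273 g CO₂ ÷ 44.009 g/mol = 0.18798 mol
mol H = 2 × 2.540 g H₂O ÷ 18.015 g/mol = 0.28199 mol
Divide by the smallest (0.18798 mol): C 1.000, H 1.500
Multiplying each by 2 gives whole numbers: C 2.00, H 3.00
Empirical formula: C2H3
Empirical-formula mass = 27.05 g/mol; 108 ÷ 27.05 ≈ 4, so the molecular formula is C8H12.

C8H12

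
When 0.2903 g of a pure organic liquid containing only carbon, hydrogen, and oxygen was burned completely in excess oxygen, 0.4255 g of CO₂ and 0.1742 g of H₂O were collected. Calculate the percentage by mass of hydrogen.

6.72%

mol C = 0.4255 g CO₂ ÷ 44.009 g/mol = 0.0096685 mol
mol H = 2 × 0.1742 g H₂O ÷ 18.015 g/mol = 0.019339 mol
mass O = 0.2903 − (0.11613 + 0.019494) = 0.15468 g → mol O = 0.15468 ÷ 15.999 = 0.0096680 mol
mass % H = 0.019494 g ÷ 0.2903 g × 100%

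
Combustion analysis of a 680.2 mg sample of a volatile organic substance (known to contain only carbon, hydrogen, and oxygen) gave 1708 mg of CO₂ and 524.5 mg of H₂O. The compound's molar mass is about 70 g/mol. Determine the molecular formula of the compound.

C4H6O

mol C = 1.708 g CO₂ ÷ 44.009 g/mol = 0.038810 mol
mol H = 2 × 0.5245 g H₂O ÷ 18.015 g/mol = 0.058229 mol
mass O = 0.6802 − (0.46615 + 0.058695) = 0.15536 g → mol O = 0.15536 ÷ 15.999 = 0.0097103 mol
Divide by the smallest (0.0097103 mol): C 3.997, H 5.997, O 1.000
Empirical formula: C4H6O
Empirical-formula mass = 70.09 g/mol; 70 ÷ 70.09 ≈ 1, so the molecular formula is C4H6O.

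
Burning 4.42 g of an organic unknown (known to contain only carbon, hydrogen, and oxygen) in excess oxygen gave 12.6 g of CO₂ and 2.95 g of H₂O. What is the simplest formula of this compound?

mol C = 12.6 g CO₂ ÷ 44.009 g/mol = 0.2863 mol
mol H = 2 × 2.95 g H₂O ÷ 18.015 g/mol = 0.3275 mol
mass O = 4.42 − (3.439 + 0.3301) = 0.6511 g → mol O = 0.6511 ÷ 15.999 = 0.04069 mol
Divide by the smallest (0.04069 mol): C 7.036, H 8.048, O 1.000

C7H8O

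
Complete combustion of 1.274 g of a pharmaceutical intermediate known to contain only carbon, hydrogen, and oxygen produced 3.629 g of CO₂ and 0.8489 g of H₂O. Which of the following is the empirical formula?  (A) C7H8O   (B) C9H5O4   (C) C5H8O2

mol C = 3.629 g CO₂ ÷ 44.009 g/mol = 0.082460 mol
mol H = 2 × 0.8489 g H₂O ÷ 18.015 g/mol = 0.094244 mol
mass O = 1.274 − (0.99043 + 0.094998) = 0.18857 g → mol O = 0.18857 ÷ 15.999 = 0.011786 mol
Divide by the smallest (0.011786 mol): C 6.996, H 7.996, O 1.000

(A) C7H8O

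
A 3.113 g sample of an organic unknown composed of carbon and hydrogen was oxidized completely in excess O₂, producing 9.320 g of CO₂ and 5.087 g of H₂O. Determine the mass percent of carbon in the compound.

mol C = 9.320 g CO₂ ÷ 44.009 g/mol = 0.21177 mol
mol H = 2 × 5.087 g H₂O ÷ 18.015 g/mol = 0.56475 mol
mass % C = 2.5436 g ÷ 3.113 g × 100%

81.71%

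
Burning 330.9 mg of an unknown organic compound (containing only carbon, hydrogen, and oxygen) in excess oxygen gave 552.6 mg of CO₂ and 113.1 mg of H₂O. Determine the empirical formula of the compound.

C6H6O5

mol C = 0.5526 g CO₂ ÷ 44.009 g/mol = 0.012557 mol
mol H = 2 × 0.1131 g H₂O ÷ 18.015 g/mol = 0.012556 mol
mass O = 0.3309 − (0.15082 + 0.012657) = 0.16743 g → mol O = 0.16743 ÷ 15.999 = 0.010465 mol
Divide by the smallest (0.010465 mol): C 1.200, H 1.200, O 1.000
Multiplying each by 5 gives whole numbers: C 6.00, H 6.00, O 5.00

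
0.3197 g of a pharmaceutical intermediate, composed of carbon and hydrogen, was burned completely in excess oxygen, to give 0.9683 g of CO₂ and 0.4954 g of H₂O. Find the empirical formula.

mol C = 0.9683 g CO₂ ÷ 44.009 g/mol = 0.022002 mol
mol H = 2 × 0.4954 g H₂O ÷ 18.015 g/mol = 0.054999 mol
Divide by the smallest (0.022002 mol): C 1.000, H 2.500
Multiplying each by 2 gives whole numbers: C 2.00, H 5.00

C2H5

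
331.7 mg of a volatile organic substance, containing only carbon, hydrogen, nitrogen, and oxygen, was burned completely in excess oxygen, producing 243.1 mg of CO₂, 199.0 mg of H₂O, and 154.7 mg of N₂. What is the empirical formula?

CH4N2O

mol C = 0.2431 g CO₂ ÷ 44.009 g/mol = 0.0055239 mol
mol H = 2 × 0.1990 g H₂O ÷ 18.015 g/mol = 0.022093 mol
mol N = 2 × 0.1547 g N₂ ÷ 28.014 g/mol = 0.011044 mol
mass O = 0.3317 − (0.066347 + 0.022269 + 0.15470) = 0.088383 g → mol O = 0.088383 ÷ 15.999 = 0.0055243 mol
Divide by the smallest (0.0055239 mol): C 1.000, H 3.999, N 1.999, O 1.000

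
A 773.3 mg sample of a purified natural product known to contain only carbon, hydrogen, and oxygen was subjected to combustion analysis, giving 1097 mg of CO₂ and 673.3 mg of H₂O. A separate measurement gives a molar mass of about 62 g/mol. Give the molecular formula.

C2H6O2

mol C = 1.097 g CO₂ ÷ 44.009 g/mol = 0.024927 mol
mol H = 2 × 0.6733 g H₂O ÷ 18.015 g/mol = 0.074749 mol
mass O = 0.7733 − (0.29939 + 0.075347) = 0.39856 g → mol O = 0.39856 ÷ 15.999 = 0.024911 mol
Divide by the smallest (0.024911 mol): C 1.001, H 3.001, O 1.000
Empirical formula: CH3O
Empirical-formula mass = 31.03 g/mol; 62 ÷ 31.03 ≈ 2, so the molecular formula is C2H6O2.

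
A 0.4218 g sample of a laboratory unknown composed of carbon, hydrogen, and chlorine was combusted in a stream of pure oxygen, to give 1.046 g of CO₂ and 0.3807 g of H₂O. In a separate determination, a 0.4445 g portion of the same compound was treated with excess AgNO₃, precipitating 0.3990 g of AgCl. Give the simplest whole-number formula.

mol C = 1.046 g CO₂ ÷ 44.009 g/mol = 0.023768 mol
mol H = 2 × 0.3807 g H₂O ÷ 18.015 g/mol = 0.042265 mol
From the AgCl data: mol Cl per gram of compound = (0.3990 ÷ 143.318) ÷ 0.4445 = 0.0062633 mol/g, so in the 0.4218 g combustion sample mol Cl = 0.0026418 mol
Divide by the smallest (0.0026418 mol): C 8.997, H 15.998, Cl 1.000

C9H16Cl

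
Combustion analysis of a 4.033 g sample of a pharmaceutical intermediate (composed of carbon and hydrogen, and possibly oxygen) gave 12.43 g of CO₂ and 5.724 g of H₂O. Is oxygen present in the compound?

no

mol C = 12.43 g CO₂ ÷ 44.009 g/mol = 0.28244 mol
mol H = 2 × 5.724 g H₂O ÷ 18.015 g/mol = 0.63547 mol
C and H together account for 4.0330 g — essentially the entire 4.033 g sample — so the compound contains no oxygen.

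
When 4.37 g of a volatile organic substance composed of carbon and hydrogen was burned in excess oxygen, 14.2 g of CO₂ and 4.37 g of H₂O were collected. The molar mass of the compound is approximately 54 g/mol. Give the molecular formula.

C4H6

mol C = 14.2 g CO₂ ÷ 44.009 g/mol = 0.3227 mol
mol H = 2 × 4.37 g H₂O ÷ 18.015 g/mol = 0.4852 mol
Divide by the smallest (0.3227 mol): C 1.000, H 1.504
Multiplying each by 2 gives whole numbers: C 2.00, H 3.01
Empirical formula: C2H3
Empirical-formula mass = 27.05 g/mol; 54 ÷ 27.05 ≈ 2, so the molecular formula is C4H6.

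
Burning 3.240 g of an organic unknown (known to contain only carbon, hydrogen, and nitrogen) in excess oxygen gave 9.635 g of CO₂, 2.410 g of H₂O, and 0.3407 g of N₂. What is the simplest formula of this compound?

C9H11N

mol C = 9.635 g CO₂ ÷ 44.009 g/mol = 0.21893 mol
mol H = 2 × 2.410 g H₂O ÷ 18.015 g/mol = 0.26755 mol
mol N = 2 × 0.3407 g N₂ ÷ 28.014 g/mol = 0.024324 mol
Divide by the smallest (0.024324 mol): C 9.001, H 11.000, N 1.000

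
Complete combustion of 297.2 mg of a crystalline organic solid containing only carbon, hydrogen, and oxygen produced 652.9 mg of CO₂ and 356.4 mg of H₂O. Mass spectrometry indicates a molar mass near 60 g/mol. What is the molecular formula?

C3H8O

mol C = 0.6529 g CO₂ ÷ 44.009 g/mol = 0.014836 mol
mol H = 2 × 0.3564 g H₂O ÷ 18.015 g/mol = 0.039567 mol
mass O = 0.2972 − (0.17819 + 0.039884) = 0.079126 g → mol O = 0.079126 ÷ 15.999 = 0.0049457 mol
Divide by the smallest (0.0049457 mol): C 3.000, H 8.000, O 1.000
Empirical formula: C3H8O
Empirical-formula mass = 60.10 g/mol; 60 ÷ 60.10 ≈ 1, so the molecular formula is C3H8O.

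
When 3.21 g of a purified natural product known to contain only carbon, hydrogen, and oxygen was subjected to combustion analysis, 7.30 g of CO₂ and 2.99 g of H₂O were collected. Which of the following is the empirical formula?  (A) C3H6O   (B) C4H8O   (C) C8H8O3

mol C = 7.30 g CO₂ ÷ 44.009 g/mol = 0.1659 mol
mol H = 2 × 2.99 g H₂O ÷ 18.015 g/mol = 0.3319 mol
mass O = 3.21 − (1.992 + 0.3346) = 0.8831 g → mol O = 0.8831 ÷ 15.999 = 0.05520 mol
Divide by the smallest (0.05520 mol): C 3.005, H 6.014, O 1.000

(A) C3H6O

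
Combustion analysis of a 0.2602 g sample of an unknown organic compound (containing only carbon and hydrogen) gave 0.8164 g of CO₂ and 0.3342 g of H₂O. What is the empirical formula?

mol C = 0.8164 g CO₂ ÷ 44.009 g/mol = 0.018551 mol
mol H = 2 × 0.3342 g H₂O ÷ 18.015 g/mol = 0.037102 mol
Divide by the smallest (0.018551 mol): C 1.000, H 2.000

CH2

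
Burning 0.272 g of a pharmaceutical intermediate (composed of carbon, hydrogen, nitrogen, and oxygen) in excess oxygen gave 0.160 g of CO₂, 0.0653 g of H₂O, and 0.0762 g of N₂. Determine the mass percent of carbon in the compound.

mol C = 0.160 g CO₂ ÷ 44.009 g/mol = 0.003636 mol
mol H = 2 × 0.0653 g H₂O ÷ 18.015 g/mol = 0.007250 mol
mol N = 2 × 0.0762 g N₂ ÷ 28.014 g/mol = 0.005440 mol
mass O = 0.272 − (0.04367 + 0.007308 + 0.07620) = 0.1448 g → mol O = 0.1448 ÷ 15.999 = 0.009052 mol
mass % C = 0.04367 g ÷ 0.272 g × 100%

16.1%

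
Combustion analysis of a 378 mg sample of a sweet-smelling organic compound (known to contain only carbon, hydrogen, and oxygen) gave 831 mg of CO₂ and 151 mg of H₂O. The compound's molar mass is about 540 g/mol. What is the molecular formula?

mol C = 0.831 g CO₂ ÷ 44.009 g/mol = 0.01888 mol
mol H = 2 × 0.151 g H₂O ÷ 18.015 g/mol = 0.01676 mol
mass O = 0.378 − (0.2268 + 0.01690) = 0.1343 g → mol O = 0.1343 ÷ 15.999 = 0.008395 mol
Divide by the smallest (0.008395 mol): C 2.249, H 1.997, O 1.000
Multiplying each by 4 gives whole numbers: C 9.00, H 7.99, O 4.00
Empirical formula: C9H8O4
Empirical-formula mass = 180.16 g/mol; 540 ÷ 180.16 ≈ 3, so the molecular formula is C27H24O12.

C27H24O12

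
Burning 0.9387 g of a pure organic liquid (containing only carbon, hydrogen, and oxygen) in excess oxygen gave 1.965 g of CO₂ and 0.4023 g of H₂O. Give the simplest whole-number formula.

C2H2O

mol C = 1.965 g CO₂ ÷ 44.009 g/mol = 0.044650 mol
mol H = 2 × 0.4023 g H₂O ÷ 18.015 g/mol = 0.044663 mol
mass O = 0.9387 − (0.53629 + 0.045020) = 0.35739 g → mol O = 0.35739 ÷ 15.999 = 0.022338 mol
Divide by the smallest (0.022338 mol): C 1.999, H 1.999, O 1.000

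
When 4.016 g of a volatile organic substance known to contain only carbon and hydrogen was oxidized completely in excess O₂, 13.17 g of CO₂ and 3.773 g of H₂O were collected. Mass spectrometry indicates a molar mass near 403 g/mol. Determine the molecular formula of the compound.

mol C = 13.17 g CO₂ ÷ 44.009 g/mol = 0.29926 mol
mol H = 2 × 3.773 g H₂O ÷ 18.015 g/mol = 0.41887 mol
Divide by the smallest (0.29926 mol): C 1.000, H 1.400
Multiplying each by 5 gives whole numbers: C 5.00, H 7.00
Empirical formula: C5H7
Empirical-formula mass = 67.11 g/mol; 403 ÷ 67.11 ≈ 6, so the molecular formula is C30H42.

C30H42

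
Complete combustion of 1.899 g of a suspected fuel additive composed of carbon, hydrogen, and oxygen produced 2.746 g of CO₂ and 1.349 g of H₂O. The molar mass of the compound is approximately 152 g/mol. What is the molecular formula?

C5H12O5

mol C = 2.746 g CO₂ ÷ 44.009 g/mol = 0.062396 mol
mol H = 2 × 1.349 g H₂O ÷ 18.015 g/mol = 0.14976 mol
mass O = 1.899 − (0.74944 + 0.15096) = 0.99860 g → mol O = 0.99860 ÷ 15.999 = 0.062416 mol
Divide by the smallest (0.062396 mol): C 1.000, H 2.400, O 1.000
Multiplying each by 5 gives whole numbers: C 5.00, H 12.00, O 5.00
Empirical formula: C5H12O5
Empirical-formula mass = 152.15 g/mol; 152 ÷ 152.15 ≈ 1, so the molecular formula is C5H12O5.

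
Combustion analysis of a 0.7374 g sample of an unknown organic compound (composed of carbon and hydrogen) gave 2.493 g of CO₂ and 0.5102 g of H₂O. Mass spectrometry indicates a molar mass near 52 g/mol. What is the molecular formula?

C4H4

mol C = 2.493 g CO₂ ÷ 44.009 g/mol = 0.056648 mol
mol H = 2 × 0.5102 g H₂O ÷ 18.015 g/mol = 0.056642 mol
Divide by the smallest (0.056642 mol): C 1.000, H 1.000
Empirical formula: CH
Empirical-formula mass = 13.02 g/mol; 52 ÷ 13.02 ≈ 4, so the molecular formula is C4H4.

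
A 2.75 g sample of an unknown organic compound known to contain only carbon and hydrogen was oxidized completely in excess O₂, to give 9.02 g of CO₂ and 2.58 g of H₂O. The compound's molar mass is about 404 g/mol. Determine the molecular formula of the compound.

mol C = 9.02 g CO₂ ÷ 44.009 g/mol = 0.2050 mol
mol H = 2 × 2.58 g H₂O ÷ 18.015 g/mol = 0.2864 mol
Divide by the smallest (0.2050 mol): C 1.000, H 1.397
Multiplying each by 5 gives whole numbers: C 5.00, H 6.99
Empirical formula: C5H7
Empirical-formula mass = 67.11 g/mol; 404 ÷ 67.11 ≈ 6, so the molecular formula is C30H42.

C30H42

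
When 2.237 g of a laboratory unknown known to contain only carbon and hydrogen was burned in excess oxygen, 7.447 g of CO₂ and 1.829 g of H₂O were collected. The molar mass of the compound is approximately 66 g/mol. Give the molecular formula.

C5H6

mol C = 7.447 g CO₂ ÷ 44.009 g/mol = 0.16922 mol
mol H = 2 × 1.829 g H₂O ÷ 18.015 g/mol = 0.20305 mol
Divide by the smallest (0.16922 mol): C 1.000, H 1.200
Multiplying each by 5 gives whole numbers: C 5.00, H 6.00
Empirical formula: C5H6
Empirical-formula mass = 66.10 g/mol; 66 ÷ 66.10 ≈ 1, so the molecular formula is C5H6.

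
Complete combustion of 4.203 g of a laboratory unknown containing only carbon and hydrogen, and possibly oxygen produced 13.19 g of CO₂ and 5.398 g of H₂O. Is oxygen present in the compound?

mol C = 13.19 g CO₂ ÷ 44.009 g/mol = 0.29971 mol
mol H = 2 × 5.398 g H₂O ÷ 18.015 g/mol = 0.59928 mol
C and H together account for 4.2039 g — essentially the entire 4.203 g sample — so the compound contains no oxygen.

no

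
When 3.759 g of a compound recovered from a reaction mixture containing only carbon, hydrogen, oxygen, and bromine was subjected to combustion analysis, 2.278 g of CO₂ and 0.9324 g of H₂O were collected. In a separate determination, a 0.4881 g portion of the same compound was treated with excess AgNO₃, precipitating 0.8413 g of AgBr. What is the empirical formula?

C3H6Br2O

mol C = 2.278 g CO₂ ÷ 44.009 g/mol = 0.051762 mol
mol H = 2 × 0.9324 g H₂O ÷ 18.015 g/mol = 0.10351 mol
From the AgBr data: mol Br per gram of compound = (0.8413 ÷ 187.772) ÷ 0.4881 = 0.0091793 mol/g, so in the 3.759 g combustion sample mol Br = 0.034505 mol
mass O = 3.759 − (0.62172 + 0.10434 + 2.7571) = 0.27585 g → mol O = 0.27585 ÷ 15.999 = 0.017241 mol
Divide by the smallest (0.017241 mol): C 3.002, H 6.004, Br 2.001, O 1.000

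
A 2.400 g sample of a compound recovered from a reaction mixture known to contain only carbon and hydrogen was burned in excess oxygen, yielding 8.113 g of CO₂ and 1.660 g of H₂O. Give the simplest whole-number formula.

CH

mol C = 8.113 g CO₂ ÷ 44.009 g/mol = 0.18435 mol
mol H = 2 × 1.660 g H₂O ÷ 18.015 g/mol = 0.18429 mol
Divide by the smallest (0.18429 mol): C 1.000, H 1.000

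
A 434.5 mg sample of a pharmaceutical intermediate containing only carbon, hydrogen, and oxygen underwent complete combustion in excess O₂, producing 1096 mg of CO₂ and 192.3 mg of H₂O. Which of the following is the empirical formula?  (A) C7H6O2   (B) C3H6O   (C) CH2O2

mol C = 1.096 g CO₂ ÷ 44.009 g/mol = 0.024904 mol
mol H = 2 × 0.1923 g H₂O ÷ 18.015 g/mol = 0.021349 mol
mass O = 0.4345 − (0.29912 + 0.021520) = 0.11386 g → mol O = 0.11386 ÷ 15.999 = 0.0071166 mol
Divide by the smallest (0.0071166 mol): C 3.499, H 3.000, O 1.000
Multiplying each by 2 gives whole numbers: C 7.00, H 6.00, O 2.00

(A) C7H6O2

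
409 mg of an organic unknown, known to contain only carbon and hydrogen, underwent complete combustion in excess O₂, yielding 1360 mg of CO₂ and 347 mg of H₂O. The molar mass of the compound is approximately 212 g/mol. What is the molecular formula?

C16H20

mol C = 1.36 g CO₂ ÷ 44.009 g/mol = 0.03090 mol
mol H = 2 × 0.347 g H₂O ÷ 18.015 g/mol = 0.03852 mol
Divide by the smallest (0.03090 mol): C 1.000, H 1.247
Multiplying each by 4 gives whole numbers: C 4.00, H 4.99
Empirical formula: C4H5
Empirical-formula mass = 53.08 g/mol; 212 ÷ 53.08 ≈ 4, so the molecular formula is C16H20.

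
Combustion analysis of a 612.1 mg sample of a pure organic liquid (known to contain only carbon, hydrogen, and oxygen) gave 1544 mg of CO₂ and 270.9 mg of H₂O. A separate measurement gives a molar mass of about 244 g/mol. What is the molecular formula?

mol C = 1.544 g CO₂ ÷ 44.009 g/mol = 0.035084 mol
mol H = 2 × 0.2709 g H₂O ÷ 18.015 g/mol = 0.030075 mol
mass O = 0.6121 − (0.42139 + 0.030316) = 0.16039 g → mol O = 0.16039 ÷ 15.999 = 0.010025 mol
Divide by the smallest (0.010025 mol): C 3.500, H 3.000, O 1.000
Multiplying each by 2 gives whole numbers: C 7.00, H 6.00, O 2.00
Empirical formula: C7H6O2
Empirical-formula mass = 122.12 g/mol; 244 ÷ 122.12 ≈ 2, so the molecular formula is C14H12O4.

C14H12O4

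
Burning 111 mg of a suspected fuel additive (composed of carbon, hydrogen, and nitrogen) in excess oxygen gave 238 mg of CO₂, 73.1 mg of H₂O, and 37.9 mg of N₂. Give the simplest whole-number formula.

C2H3N

mol C = 0.238 g CO₂ ÷ 44.009 g/mol = 0.005408 mol
mol H = 2 × 0.0731 g H₂O ÷ 18.015 g/mol = 0.008115 mol
mol N = 2 × 0.0379 g N₂ ÷ 28.014 g/mol = 0.002706 mol
Divide by the smallest (0.002706 mol): C 1.999, H 2.999, N 1.000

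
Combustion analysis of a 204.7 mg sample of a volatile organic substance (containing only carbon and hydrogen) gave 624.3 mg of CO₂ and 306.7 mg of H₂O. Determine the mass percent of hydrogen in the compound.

mol C = 0.6243 g CO₂ ÷ 44.009 g/mol = 0.014186 mol
mol H = 2 × 0.3067 g H₂O ÷ 18.015 g/mol = 0.034049 mol
mass % H = 0.034322 g ÷ 0.2047 g × 100%

16.77%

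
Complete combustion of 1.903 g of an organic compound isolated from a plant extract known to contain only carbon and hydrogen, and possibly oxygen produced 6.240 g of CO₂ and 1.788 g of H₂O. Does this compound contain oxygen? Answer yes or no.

mol C = 6.240 g CO₂ ÷ 44.009 g/mol = 0.14179 mol
mol H = 2 × 1.788 g H₂O ÷ 18.015 g/mol = 0.19850 mol
C and H together account for 1.9031 g — essentially the entire 1.903 g sample — so the compound contains no oxygen.

no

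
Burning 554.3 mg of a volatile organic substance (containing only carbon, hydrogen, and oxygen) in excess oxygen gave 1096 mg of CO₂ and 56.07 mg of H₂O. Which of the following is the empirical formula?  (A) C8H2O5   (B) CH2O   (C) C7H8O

(A) C8H2O5

mol C = 1.096 g CO₂ ÷ 44.009 g/mol = 0.024904 mol
mol H = 2 × 0.05607 g H₂O ÷ 18.015 g/mol = 0.0062248 mol
mass O = 0.5543 − (0.29912 + 0.0062746) = 0.24890 g → mol O = 0.24890 ÷ 15.999 = 0.015557 mol
Divide by the smallest (0.0062248 mol): C 4.001, H 1.000, O 2.499
Multiplying each by 2 gives whole numbers: C 8.00, H 2.00, O 5.00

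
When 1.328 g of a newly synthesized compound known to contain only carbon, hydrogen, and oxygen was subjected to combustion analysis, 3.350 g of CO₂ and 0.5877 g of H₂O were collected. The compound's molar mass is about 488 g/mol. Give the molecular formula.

mol C = 3.350 g CO₂ ÷ 44.009 g/mol = 0.076121 mol
mol H = 2 × 0.5877 g H₂O ÷ 18.015 g/mol = 0.065246 mol
mass O = 1.328 − (0.91429 + 0.065768) = 0.34795 g → mol O = 0.34795 ÷ 15.999 = 0.021748 mol
Divide by the smallest (0.021748 mol): C 3.500, H 3.000, O 1.000
Multiplying each by 2 gives whole numbers: C 7.00, H 6.00, O 2.00
Empirical formula: C7H6O2
Empirical-formula mass = 122.12 g/mol; 488 ÷ 122.12 ≈ 4, so the molecular formula is C28H24O8.

C28H24O8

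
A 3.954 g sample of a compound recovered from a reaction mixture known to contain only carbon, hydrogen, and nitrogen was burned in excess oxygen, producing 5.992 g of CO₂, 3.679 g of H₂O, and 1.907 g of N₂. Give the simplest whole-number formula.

mol C = 5.992 g CO₂ ÷ 44.009 g/mol = 0.13615 mol
mol H = 2 × 3.679 g H₂O ÷ 18.015 g/mol = 0.40844 mol
mol N = 2 × 1.907 g N₂ ÷ 28.014 g/mol = 0.13615 mol
Divide by the smallest (0.13615 mol): C 1.000, H 3.000, N 1.000

CH3N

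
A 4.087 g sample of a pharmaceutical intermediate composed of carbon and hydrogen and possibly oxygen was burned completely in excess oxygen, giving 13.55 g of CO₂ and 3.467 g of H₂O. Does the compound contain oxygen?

mol C = 13.55 g CO₂ ÷ 44.009 g/mol = 0.30789 mol
mol H = 2 × 3.467 g H₂O ÷ 18.015 g/mol = 0.38490 mol
C and H together account for 4.0861 g — essentially the entire 4.087 g sample — so the compound contains no oxygen.

no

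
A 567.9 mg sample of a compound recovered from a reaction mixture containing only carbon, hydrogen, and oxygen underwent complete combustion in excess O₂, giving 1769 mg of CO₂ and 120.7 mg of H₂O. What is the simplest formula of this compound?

mol C = 1.769 g CO₂ ÷ 44.009 g/mol = 0.040196 mol
mol H = 2 × 0.1207 g H₂O ÷ 18.015 g/mol = 0.013400 mol
mass O = 0.5679 − (0.48280 + 0.013507) = 0.071595 g → mol O = 0.071595 ÷ 15.999 = 0.0044750 mol
Divide by the smallest (0.0044750 mol): C 8.983, H 2.994, O 1.000

C9H3O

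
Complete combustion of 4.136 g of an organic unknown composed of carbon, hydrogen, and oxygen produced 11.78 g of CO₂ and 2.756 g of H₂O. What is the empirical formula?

C7H8O

mol C = 11.78 g CO₂ ÷ 44.009 g/mol = 0.26767 mol
mol H = 2 × 2.756 g H₂O ÷ 18.015 g/mol = 0.30597 mol
mass O = 4.136 − (3.2150 + 0.30841) = 0.61257 g → mol O = 0.61257 ÷ 15.999 = 0.038288 mol
Divide by the smallest (0.038288 mol): C 6.991, H 7.991, O 1.000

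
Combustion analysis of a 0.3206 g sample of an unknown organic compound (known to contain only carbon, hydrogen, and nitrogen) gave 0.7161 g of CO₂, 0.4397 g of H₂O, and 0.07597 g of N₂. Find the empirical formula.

mol C = 0.7161 g CO₂ ÷ 44.009 g/mol = 0.016272 mol
mol H = 2 × 0.4397 g H₂O ÷ 18.015 g/mol = 0.048815 mol
mol N = 2 × 0.07597 g N₂ ÷ 28.014 g/mol = 0.0054237 mol
Divide by the smallest (0.0054237 mol): C 3.000, H 9.000, N 1.000

C3H9N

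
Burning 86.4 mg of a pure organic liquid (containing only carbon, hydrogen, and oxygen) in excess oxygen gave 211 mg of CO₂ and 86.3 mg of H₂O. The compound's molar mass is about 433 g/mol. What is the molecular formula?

mol C = 0.211 g CO₂ ÷ 44.009 g/mol = 0.004794 mol
mol H = 2 × 0.0863 g H₂O ÷ 18.015 g/mol = 0.009581 mol
mass O = 0.0864 − (0.05759 + 0.009658) = 0.01916 g → mol O = 0.01916 ÷ 15.999 = 0.001197 mol
Divide by the smallest (0.001197 mol): C 4.004, H 8.002, O 1.000
Empirical formula: C4H8O
Empirical-formula mass = 72.11 g/mol; 433 ÷ 72.11 ≈ 6, so the molecular formula is C24H48O6.

C24H48O6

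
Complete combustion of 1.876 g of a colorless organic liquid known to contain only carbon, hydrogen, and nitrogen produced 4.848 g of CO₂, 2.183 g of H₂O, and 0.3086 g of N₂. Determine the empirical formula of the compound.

mol C = 4.848 g CO₂ ÷ 44.009 g/mol = 0.11016 mol
mol H = 2 × 2.183 g H₂O ÷ 18.015 g/mol = 0.24235 mol
mol N = 2 × 0.3086 g N₂ ÷ 28.014 g/mol = 0.022032 mol
Divide by the smallest (0.022032 mol): C 5.000, H 11.000, N 1.000

C5H11N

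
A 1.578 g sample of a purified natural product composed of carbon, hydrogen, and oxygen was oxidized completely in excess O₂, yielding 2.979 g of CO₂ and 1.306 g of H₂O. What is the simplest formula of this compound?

C7H15O4

mol C = 2.979 g CO₂ ÷ 44.009 g/mol = 0.067691 mol
mol H = 2 × 1.306 g H₂O ÷ 18.015 g/mol = 0.14499 mol
mass O = 1.578 − (0.81303 + 0.14615) = 0.61882 g → mol O = 0.61882 ÷ 15.999 = 0.038678 mol
Divide by the smallest (0.038678 mol): C 1.750, H 3.749, O 1.000
Multiplying each by 4 gives whole numbers: C 7.00, H 14.99, O 4.00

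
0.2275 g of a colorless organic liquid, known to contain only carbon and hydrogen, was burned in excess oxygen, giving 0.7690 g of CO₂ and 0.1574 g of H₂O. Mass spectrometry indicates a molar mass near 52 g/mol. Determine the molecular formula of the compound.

mol C = 0.7690 g CO₂ ÷ 44.009 g/mol = 0.017474 mol
mol H = 2 × 0.1574 g H₂O ÷ 18.015 g/mol = 0.017474 mol
Divide by the smallest (0.017474 mol): C 1.000, H 1.000
Empirical formula: CH
Empirical-formula mass = 13.02 g/mol; 52 ÷ 13.02 ≈ 4, so the molecular formula is C4H4.

C4H4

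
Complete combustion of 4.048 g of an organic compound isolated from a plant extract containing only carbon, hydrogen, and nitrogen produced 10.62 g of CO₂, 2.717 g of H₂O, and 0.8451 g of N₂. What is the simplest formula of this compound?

mol C = 10.62 g CO₂ ÷ 44.009 g/mol = 0.24131 mol
mol H = 2 × 2.717 g H₂O ÷ 18.015 g/mol = 0.30164 mol
mol N = 2 × 0.8451 g N₂ ÷ 28.014 g/mol = 0.060334 mol
Divide by the smallest (0.060334 mol): C 4.000, H 4.999, N 1.000

C4H5N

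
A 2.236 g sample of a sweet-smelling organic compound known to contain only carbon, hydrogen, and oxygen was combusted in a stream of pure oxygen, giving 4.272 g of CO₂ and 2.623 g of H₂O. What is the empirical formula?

mol C = 4.272 g CO₂ ÷ 44.009 g/mol = 0.097071 mol
mol H = 2 × 2.623 g H₂O ÷ 18.015 g/mol = 0.29120 mol
mass O = 2.236 − (1.1659 + 0.29353) = 0.77655 g → mol O = 0.77655 ÷ 15.999 = 0.048537 mol
Divide by the smallest (0.048537 mol): C 2.000, H 6.000, O 1.000

C2H6O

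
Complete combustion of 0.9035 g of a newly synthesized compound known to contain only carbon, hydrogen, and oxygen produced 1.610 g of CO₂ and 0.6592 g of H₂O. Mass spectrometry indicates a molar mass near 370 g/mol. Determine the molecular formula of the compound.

C15H30O10

mol C = 1.610 g CO₂ ÷ 44.009 g/mol = 0.036583 mol
mol H = 2 × 0.6592 g H₂O ÷ 18.015 g/mol = 0.073183 mol
mass O = 0.9035 − (0.43940 + 0.073769) = 0.39033 g → mol O = 0.39033 ÷ 15.999 = 0.024397 mol
Divide by the smallest (0.024397 mol): C 1.500, H 3.000, O 1.000
Multiplying each by 2 gives whole numbers: C 3.00, H 6.00, O 2.00
Empirical formula: C3H6O2
Empirical-formula mass = 74.08 g/mol; 370 ÷ 74.08 ≈ 5, so the molecular formula is C15H30O10.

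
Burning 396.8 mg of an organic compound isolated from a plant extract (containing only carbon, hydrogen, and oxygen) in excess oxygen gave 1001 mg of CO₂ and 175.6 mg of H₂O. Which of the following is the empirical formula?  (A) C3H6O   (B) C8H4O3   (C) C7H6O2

mol C = 1.001 g CO₂ ÷ 44.009 g/mol = 0.022745 mol
mol H = 2 × 0.1756 g H₂O ÷ 18.015 g/mol = 0.019495 mol
mass O = 0.3968 − (0.27319 + 0.019651) = 0.10395 g → mol O = 0.10395 ÷ 15.999 = 0.0064976 mol
Divide by the smallest (0.0064976 mol): C 3.501, H 3.000, O 1.000
Multiplying each by 2 gives whole numbers: C 7.00, H 6.00, O 2.00

(C) C7H6O2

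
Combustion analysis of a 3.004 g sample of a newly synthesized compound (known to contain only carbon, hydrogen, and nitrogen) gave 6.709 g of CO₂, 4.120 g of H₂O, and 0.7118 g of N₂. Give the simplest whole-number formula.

C3H9N

mol C = 6.709 g CO₂ ÷ 44.009 g/mol = 0.15245 mol
mol H = 2 × 4.120 g H₂O ÷ 18.015 g/mol = 0.45740 mol
mol N = 2 × 0.7118 g N₂ ÷ 28.014 g/mol = 0.050817 mol
Divide by the smallest (0.050817 mol): C 3.000, H 9.001, N 1.000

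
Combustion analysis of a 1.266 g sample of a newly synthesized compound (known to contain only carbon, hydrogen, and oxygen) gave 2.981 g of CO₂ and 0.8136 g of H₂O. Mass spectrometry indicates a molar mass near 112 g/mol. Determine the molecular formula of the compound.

C6H8O2

mol C = 2.981 g CO₂ ÷ 44.009 g/mol = 0.067736 mol
mol H = 2 × 0.8136 g H₂O ÷ 18.015 g/mol = 0.090325 mol
mass O = 1.266 − (0.81358 + 0.091047) = 0.36137 g → mol O = 0.36137 ÷ 15.999 = 0.022587 mol
Divide by the smallest (0.022587 mol): C 2.999, H 3.999, O 1.000
Empirical formula: C3H4O
Empirical-formula mass = 56.06 g/mol; 112 ÷ 56.06 ≈ 2, so the molecular formula is C6H8O2.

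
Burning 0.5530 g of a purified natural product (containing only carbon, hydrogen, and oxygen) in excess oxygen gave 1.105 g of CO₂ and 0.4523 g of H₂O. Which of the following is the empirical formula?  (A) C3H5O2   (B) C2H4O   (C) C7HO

(B) C2H4O

mol C = 1.105 g CO₂ ÷ 44.009 g/mol = 0.025109 mol
mol H = 2 × 0.4523 g H₂O ÷ 18.015 g/mol = 0.050214 mol
mass O = 0.5530 − (0.30158 + 0.050615) = 0.20081 g → mol O = 0.20081 ÷ 15.999 = 0.012551 mol
Divide by the smallest (0.012551 mol): C 2.000, H 4.001, O 1.000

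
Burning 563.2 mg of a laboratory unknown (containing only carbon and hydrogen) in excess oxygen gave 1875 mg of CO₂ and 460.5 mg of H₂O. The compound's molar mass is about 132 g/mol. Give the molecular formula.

mol C = 1.875 g CO₂ ÷ 44.009 g/mol = 0.042605 mol
mol H = 2 × 0.4605 g H₂O ÷ 18.015 g/mol = 0.051124 mol
Divide by the smallest (0.042605 mol): C 1.000, H 1.200
Multiplying each by 5 gives whole numbers: C 5.00, H 6.00
Empirical formula: C5H6
Empirical-formula mass = 66.10 g/mol; 132 ÷ 66.10 ≈ 2, so the molecular formula is C10H12.

C10H12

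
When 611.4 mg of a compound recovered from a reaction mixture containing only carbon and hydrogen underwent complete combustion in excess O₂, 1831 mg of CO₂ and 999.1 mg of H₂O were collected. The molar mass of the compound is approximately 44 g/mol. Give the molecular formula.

C3H8

mol C = 1.831 g CO₂ ÷ 44.009 g/mol = 0.041605 mol
mol H = 2 × 0.9991 g H₂O ÷ 18.015 g/mol = 0.11092 mol
Divide by the smallest (0.041605 mol): C 1.000, H 2.666
Multiplying each by 3 gives whole numbers: C 3.00, H 8.00
Empirical formula: C3H8
Empirical-formula mass = 44.10 g/mol; 44 ÷ 44.10 ≈ 1, so the molecular formula is C3H8.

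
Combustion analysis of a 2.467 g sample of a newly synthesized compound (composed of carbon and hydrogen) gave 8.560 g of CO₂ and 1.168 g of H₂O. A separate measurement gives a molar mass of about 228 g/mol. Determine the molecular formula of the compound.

C18H12

mol C = 8.560 g CO₂ ÷ 44.009 g/mol = 0.19451 mol
mol H = 2 × 1.168 g H₂O ÷ 18.015 g/mol = 0.12967 mol
Divide by the smallest (0.12967 mol): C 1.500, H 1.000
Multiplying each by 2 gives whole numbers: C 3.00, H 2.00
Empirical formula: C3H2
Empirical-formula mass = 38.05 g/mol; 228 ÷ 38.05 ≈ 6, so the molecular formula is C18H12.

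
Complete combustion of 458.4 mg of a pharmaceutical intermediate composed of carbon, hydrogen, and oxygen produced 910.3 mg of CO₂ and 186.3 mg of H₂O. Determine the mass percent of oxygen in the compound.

mol C = 0.9103 g CO₂ ÷ 44.009 g/mol = 0.020684 mol
mol H = 2 × 0.1863 g H₂O ÷ 18.015 g/mol = 0.020683 mol
mass O = 0.4584 − (0.24844 + 0.020848) = 0.18911 g → mol O = 0.18911 ÷ 15.999 = 0.011820 mol
mass % O = 0.18911 g ÷ 0.4584 g × 100%

41.25%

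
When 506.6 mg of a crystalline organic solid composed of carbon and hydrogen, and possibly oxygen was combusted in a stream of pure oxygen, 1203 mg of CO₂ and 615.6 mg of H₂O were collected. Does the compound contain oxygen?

yes

mol C = 1.203 g CO₂ ÷ 44.009 g/mol = 0.027335 mol
mol H = 2 × 0.6156 g H₂O ÷ 18.015 g/mol = 0.068343 mol
C and H account for only 0.39721 g of the 0.5066 g sample; the remaining 0.10939 g must be oxygen.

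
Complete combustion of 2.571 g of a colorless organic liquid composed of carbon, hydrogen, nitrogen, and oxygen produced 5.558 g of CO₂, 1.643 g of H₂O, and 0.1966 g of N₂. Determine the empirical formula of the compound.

C9H13NO3

mol C = 5.558 g CO₂ ÷ 44.009 g/mol = 0.12629 mol
mol H = 2 × 1.643 g H₂O ÷ 18.015 g/mol = 0.18240 mol
mol N = 2 × 0.1966 g N₂ ÷ 28.014 g/mol = 0.014036 mol
mass O = 2.571 − (1.5169 + 0.18386 + 0.19660) = 0.67364 g → mol O = 0.67364 ÷ 15.999 = 0.042105 mol
Divide by the smallest (0.014036 mol): C 8.998, H 12.996, N 1.000, O 3.000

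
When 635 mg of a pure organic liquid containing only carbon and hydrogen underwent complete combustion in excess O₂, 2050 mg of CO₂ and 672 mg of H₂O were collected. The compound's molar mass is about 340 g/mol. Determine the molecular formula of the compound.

C25H40

mol C = 2.05 g CO₂ ÷ 44.009 g/mol = 0.04658 mol
mol H = 2 × 0.672 g H₂O ÷ 18.015 g/mol = 0.07460 mol
Divide by the smallest (0.04658 mol): C 1.000, H 1.602
Multiplying each by 5 gives whole numbers: C 5.00, H 8.01
Empirical formula: C5H8
Empirical-formula mass = 68.12 g/mol; 340 ÷ 68.12 ≈ 5, so the molecular formula is C25H40.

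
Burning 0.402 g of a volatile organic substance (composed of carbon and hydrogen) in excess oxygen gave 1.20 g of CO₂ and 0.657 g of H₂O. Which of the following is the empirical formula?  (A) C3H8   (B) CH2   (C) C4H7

(A) C3H8

mol C = 1.20 g CO₂ ÷ 44.009 g/mol = 0.02727 mol
mol H = 2 × 0.657 g H₂O ÷ 18.015 g/mol = 0.07294 mol
Divide by the smallest (0.02727 mol): C 1.000, H 2.675
Multiplying each by 3 gives whole numbers: C 3.00, H 8.02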